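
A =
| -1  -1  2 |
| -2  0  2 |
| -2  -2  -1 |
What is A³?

[[19, 13, -2], [18, 14, -2], [-2, 6, 31]]

A² = [[-1, -3, -6], [-2, -2, -6], [8, 4, -7]]
A³ = [[19, 13, -2], [18, 14, -2], [-2, 6, 31]]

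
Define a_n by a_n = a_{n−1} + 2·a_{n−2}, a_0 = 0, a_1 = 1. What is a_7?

43

With companion matrix M = [[1, 2], [1, 0]], [a_n, a_{n−1}]ᵀ = M·[a_{n−1}, a_{n−2}]ᵀ, so [a_7, a_6]ᵀ = M^6·[a_1, a_0]ᵀ.
M^6 = [[43, 42], [21, 22]], giving [a_7, a_6]ᵀ = [[43], [21]].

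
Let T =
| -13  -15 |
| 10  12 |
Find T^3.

[[-97, -105], [70, 78]]

tr T = -1 and det T = -6, so the characteristic polynomial is λ² − (-1)λ + (-6) with roots -3 and 2.
Eigenvectors give P = [[3, -1], [-2, 1]] with P⁻¹ = [[1, 1], [2, 3]], and T = P·diag(-3, 2)·P⁻¹.
Then T^3 = P·diag(-27, 8)·P⁻¹ = [[-81, -8], [54, 8]] · [[1, 1], [2, 3]] = [[-97, -105], [70, 78]].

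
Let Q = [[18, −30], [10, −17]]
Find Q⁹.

[[80268, −121170], [40390, −61097]]

tr Q = 1 and det Q = −6, so the characteristic polynomial is λ² − (1)λ + (−6) with roots 3 and −2.
Eigenvectors give P = [[2, −3], [1, −2]] with P⁻¹ = [[2, −3], [1, −2]], and Q = P·diag(3, −2)·P⁻¹.
Then Q⁹ = P·diag(19683, −512)·P⁻¹ = [[39366, 1536], [19683, 1024]] · [[2, −3], [1, −2]] = [[80268, −121170], [40390, −61097]].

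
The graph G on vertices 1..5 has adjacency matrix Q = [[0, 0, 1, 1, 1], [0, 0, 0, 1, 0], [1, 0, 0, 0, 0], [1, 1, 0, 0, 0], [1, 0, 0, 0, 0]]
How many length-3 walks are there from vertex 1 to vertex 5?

The number of length-3 walks from vertex 1 to vertex 5 is entry (1,5) of Q³, where Q is the adjacency matrix.
Q² = [[3, 1, 0, 0, 0], [1, 1, 0, 0, 0], [0, 0, 1, 1, 1], [0, 0, 1, 2, 1], [0, 0, 1, 1, 1]]
Q³ = [[0, 0, 3, 4, 3], [0, 0, 1, 2, 1], [3, 1, 0, 0, 0], [4, 2, 0, 0, 0], [3, 1, 0, 0, 0]]

3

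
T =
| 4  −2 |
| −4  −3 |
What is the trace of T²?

41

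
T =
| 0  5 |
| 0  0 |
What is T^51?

[[0, 0], [0, 0]]

T is strictly triangular, hence nilpotent: T^2 = 0, so T^51 = 0.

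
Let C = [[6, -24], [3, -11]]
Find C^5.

[[1656, -5064], [633, -1931]]

tr C = -5 and det C = 6, so the characteristic polynomial is λ² − (-5)λ + (6) with roots -3 and -2.
Eigenvectors give P = [[-8, -3], [-3, -1]] with P⁻¹ = [[1, -3], [-3, 8]], and C = P·diag(-3, -2)·P⁻¹.
Then C^5 = P·diag(-243, -32)·P⁻¹ = [[1944, 96], [729, 32]] · [[1, -3], [-3, 8]] = [[1656, -5064], [633, -1931]].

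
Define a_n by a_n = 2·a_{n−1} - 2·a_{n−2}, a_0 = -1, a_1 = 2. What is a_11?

With companion matrix Q = [[2, -2], [1, 0]], [a_n, a_{n−1}]ᵀ = Q·[a_{n−1}, a_{n−2}]ᵀ, so [a_11, a_10]ᵀ = Q¹⁰·[a_1, a_0]ᵀ.
Q¹⁰ = [[32, -64], [32, -32]], giving [a_11, a_10]ᵀ = [[128], [96]].

128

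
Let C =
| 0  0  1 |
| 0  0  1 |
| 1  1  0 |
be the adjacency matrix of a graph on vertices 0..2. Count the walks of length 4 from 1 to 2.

0

The number of length-4 walks from vertex 1 to vertex 2 is entry (1,2) of C⁴, where C is the adjacency matrix.
C² = [[1, 1, 0], [1, 1, 0], [0, 0, 2]]
C³ = [[0, 0, 2], [0, 0, 2], [2, 2, 0]]
C⁴ = [[2, 2, 0], [2, 2, 0], [0, 0, 4]]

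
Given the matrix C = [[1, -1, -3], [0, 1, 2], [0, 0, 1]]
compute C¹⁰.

[[1, -10, -120], [0, 1, 20], [0, 0, 1]]

C = I + N where N = [[0, -1, -3], [0, 0, 2], [0, 0, 0]] is strictly upper-triangular, so N³ = 0.
(I + N)¹⁰ = I + 10·N + 45·N² = [[1, -10, -120], [0, 1, 20], [0, 0, 1]].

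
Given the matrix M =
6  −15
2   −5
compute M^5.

M² = M (a projection; rank 1, trace 1), so M^5 = M.

[[6, −15], [2, −5]]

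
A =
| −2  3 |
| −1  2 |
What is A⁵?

A² = I (check: tr A = 0 and det A = −1), so A⁵ = A since 5 is odd.

[[−2, 3], [−1, 2]]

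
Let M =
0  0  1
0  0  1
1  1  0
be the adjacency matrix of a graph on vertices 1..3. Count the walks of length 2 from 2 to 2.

The number of length-2 walks from vertex 2 to vertex 2 is entry (2,2) of M^2, where M is the adjacency matrix.
M^2 = [[1, 1, 0], [1, 1, 0], [0, 0, 2]]

1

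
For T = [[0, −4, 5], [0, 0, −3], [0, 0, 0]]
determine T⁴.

[[0, 0, 0], [0, 0, 0], [0, 0, 0]]

T is strictly triangular, hence nilpotent: T³ = 0, so T⁴ = 0.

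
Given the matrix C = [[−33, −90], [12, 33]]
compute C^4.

tr C = 0 and det C = −9, so the characteristic polynomial is λ² − (0)λ + (−9) with roots −3 and 3.
Eigenvectors give P = [[−3, −5], [1, 2]] with P⁻¹ = [[−2, −5], [1, 3]], and C = P·diag(−3, 3)·P⁻¹.
Then C^4 = P·diag(81, 81)·P⁻¹ = [[−243, −405], [81, 162]] · [[−2, −5], [1, 3]] = [[81, 0], [0, 81]].

[[81, 0], [0, 81]]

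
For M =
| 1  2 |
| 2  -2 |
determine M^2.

[[5, -2], [-2, 8]]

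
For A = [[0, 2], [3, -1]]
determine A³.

A² = [[6, -2], [-3, 7]]
A³ = [[-6, 14], [21, -13]]

[[-6, 14], [21, -13]]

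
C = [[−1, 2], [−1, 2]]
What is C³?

C² = C (a projection; rank 1, trace 1), so C³ = C.

[[−1, 2], [−1, 2]]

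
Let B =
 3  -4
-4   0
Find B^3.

B^2 = [[25, -12], [-12, 16]]
B^3 = [[123, -100], [-100, 48]]

[[123, -100], [-100, 48]]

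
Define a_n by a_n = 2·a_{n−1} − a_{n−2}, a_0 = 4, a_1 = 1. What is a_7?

−17

With companion matrix T = [[2, −1], [1, 0]], [a_n, a_{n−1}]ᵀ = T·[a_{n−1}, a_{n−2}]ᵀ, so [a_7, a_6]ᵀ = T⁶·[a_1, a_0]ᵀ.
T⁶ = [[7, −6], [6, −5]], giving [a_7, a_6]ᵀ = [[−17], [−14]].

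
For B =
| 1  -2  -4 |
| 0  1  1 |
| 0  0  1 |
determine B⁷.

[[1, -14, -70], [0, 1, 7], [0, 0, 1]]

B = I + N where N = [[0, -2, -4], [0, 0, 1], [0, 0, 0]] is strictly upper-triangular, so N³ = 0.
(I + N)⁷ = I + 7·N + 21·N² = [[1, -14, -70], [0, 1, 7], [0, 0, 1]].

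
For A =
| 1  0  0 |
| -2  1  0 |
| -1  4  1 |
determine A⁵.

[[1, 0, 0], [-10, 1, 0], [-85, 20, 1]]

A = I + N where N = [[0, 0, 0], [-2, 0, 0], [-1, 4, 0]] is strictly lower-triangular, so N³ = 0.
(I + N)⁵ = I + 5·N + 10·N² = [[1, 0, 0], [-10, 1, 0], [-85, 20, 1]].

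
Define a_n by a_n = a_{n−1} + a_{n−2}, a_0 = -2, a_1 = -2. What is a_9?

-110

With companion matrix C = [[1, 1], [1, 0]], [a_n, a_{n−1}]ᵀ = C·[a_{n−1}, a_{n−2}]ᵀ, so [a_9, a_8]ᵀ = C^8·[a_1, a_0]ᵀ.
C^8 = [[34, 21], [21, 13]], giving [a_9, a_8]ᵀ = [[-110], [-68]].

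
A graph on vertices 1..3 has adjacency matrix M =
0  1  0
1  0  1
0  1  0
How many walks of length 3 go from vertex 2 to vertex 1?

The number of length-3 walks from vertex 2 to vertex 1 is entry (2,1) of M³, where M is the adjacency matrix.
M² = [[1, 0, 1], [0, 2, 0], [1, 0, 1]]
M³ = [[0, 2, 0], [2, 0, 2], [0, 2, 0]]

2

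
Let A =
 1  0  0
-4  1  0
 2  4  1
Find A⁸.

A = I + N where N = [[0, 0, 0], [-4, 0, 0], [2, 4, 0]] is strictly lower-triangular, so N³ = 0.
(I + N)⁸ = I + 8·N + 28·N² = [[1, 0, 0], [-32, 1, 0], [-432, 32, 1]].

[[1, 0, 0], [-32, 1, 0], [-432, 32, 1]]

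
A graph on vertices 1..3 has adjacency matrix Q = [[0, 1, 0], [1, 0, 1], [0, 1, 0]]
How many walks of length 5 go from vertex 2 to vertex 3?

The number of length-5 walks from vertex 2 to vertex 3 is entry (2,3) of Q^5, where Q is the adjacency matrix.
Q^2 = [[1, 0, 1], [0, 2, 0], [1, 0, 1]]
Q^3 = [[0, 2, 0], [2, 0, 2], [0, 2, 0]]
Q^4 = [[2, 0, 2], [0, 4, 0], [2, 0, 2]]
Q^5 = [[0, 4, 0], [4, 0, 4], [0, 4, 0]]

4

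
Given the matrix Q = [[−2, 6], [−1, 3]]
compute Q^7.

[[−2, 6], [−1, 3]]

Q² = Q (a projection; rank 1, trace 1), so Q^7 = Q.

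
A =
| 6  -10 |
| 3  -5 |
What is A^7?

[[6, -10], [3, -5]]

A² = A (a projection; rank 1, trace 1), so A^7 = A.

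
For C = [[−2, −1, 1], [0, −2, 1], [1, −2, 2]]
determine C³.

[[−11, −7, 5], [−2, −5, 3], [3, −4, 5]]

C² = [[5, 2, −1], [1, 2, 0], [0, −1, 3]]
C³ = [[−11, −7, 5], [−2, −5, 3], [3, −4, 5]]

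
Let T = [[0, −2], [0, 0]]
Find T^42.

[[0, 0], [0, 0]]

T is strictly triangular, hence nilpotent: T^2 = 0, so T^42 = 0.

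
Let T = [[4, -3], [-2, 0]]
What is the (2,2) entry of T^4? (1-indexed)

132

T^2 = [[22, -12], [-8, 6]]
T^3 = [[112, -66], [-44, 24]]
T^4 = [[580, -336], [-224, 132]]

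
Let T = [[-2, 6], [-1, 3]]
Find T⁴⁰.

T² = T (a projection; rank 1, trace 1), so T⁴⁰ = T.

[[-2, 6], [-1, 3]]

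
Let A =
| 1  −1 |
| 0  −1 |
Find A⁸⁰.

A² = I (check: tr A = 0 and det A = −1), so A⁸⁰ = I since 80 is even.

[[1, 0], [0, 1]]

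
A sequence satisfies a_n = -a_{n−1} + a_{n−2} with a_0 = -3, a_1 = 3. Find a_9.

With companion matrix C = [[-1, 1], [1, 0]], [a_n, a_{n−1}]ᵀ = C·[a_{n−1}, a_{n−2}]ᵀ, so [a_9, a_8]ᵀ = C⁸·[a_1, a_0]ᵀ.
C⁸ = [[34, -21], [-21, 13]], giving [a_9, a_8]ᵀ = [[165], [-102]].

165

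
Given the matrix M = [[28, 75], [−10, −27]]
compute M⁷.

tr M = 1 and det M = −6, so the characteristic polynomial is λ² − (1)λ + (−6) with roots −2 and 3.
Eigenvectors give P = [[−5, −3], [2, 1]] with P⁻¹ = [[1, 3], [−2, −5]], and M = P·diag(−2, 3)·P⁻¹.
Then M⁷ = P·diag(−128, 2187)·P⁻¹ = [[640, −6561], [−256, 2187]] · [[1, 3], [−2, −5]] = [[13762, 34725], [−4630, −11703]].

[[13762, 34725], [−4630, −11703]]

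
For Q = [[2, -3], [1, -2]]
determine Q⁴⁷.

[[2, -3], [1, -2]]

Q² = I (check: tr Q = 0 and det Q = -1), so Q⁴⁷ = Q since 47 is odd.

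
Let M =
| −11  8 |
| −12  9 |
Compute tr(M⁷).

−2186

tr M = −2 and det M = −3, so the characteristic polynomial is λ² − (−2)λ + (−3) with roots 1 and −3.
Eigenvectors give P = [[2, −1], [3, −1]] with P⁻¹ = [[−1, 1], [−3, 2]], and M = P·diag(1, −3)·P⁻¹.
Then M⁷ = P·diag(1, −2187)·P⁻¹ = [[2, 2187], [3, 2187]] · [[−1, 1], [−3, 2]] = [[−6563, 4376], [−6564, 4377]].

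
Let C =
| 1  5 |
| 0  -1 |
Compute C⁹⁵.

[[1, 5], [0, -1]]

C² = I (check: tr C = 0 and det C = -1), so C⁹⁵ = C since 95 is odd.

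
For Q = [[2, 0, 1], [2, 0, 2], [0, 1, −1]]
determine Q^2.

[[4, 1, 1], [4, 2, 0], [2, −1, 3]]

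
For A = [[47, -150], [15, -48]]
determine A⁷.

[[20963, -69450], [6945, -23022]]

tr A = -1 and det A = -6, so the characteristic polynomial is λ² − (-1)λ + (-6) with roots -3 and 2.
Eigenvectors give P = [[3, 10], [1, 3]] with P⁻¹ = [[-3, 10], [1, -3]], and A = P·diag(-3, 2)·P⁻¹.
Then A⁷ = P·diag(-2187, 128)·P⁻¹ = [[-6561, 1280], [-2187, 384]] · [[-3, 10], [1, -3]] = [[20963, -69450], [6945, -23022]].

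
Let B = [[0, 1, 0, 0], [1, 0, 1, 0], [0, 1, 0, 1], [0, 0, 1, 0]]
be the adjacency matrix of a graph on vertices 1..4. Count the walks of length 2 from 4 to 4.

The number of length-2 walks from vertex 4 to vertex 4 is entry (4,4) of B², where B is the adjacency matrix.
B² = [[1, 0, 1, 0], [0, 2, 0, 1], [1, 0, 2, 0], [0, 1, 0, 1]]

1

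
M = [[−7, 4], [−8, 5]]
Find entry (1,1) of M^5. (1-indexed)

tr M = −2 and det M = −3, so the characteristic polynomial is λ² − (−2)λ + (−3) with roots 1 and −3.
Eigenvectors give P = [[−1, 1], [−2, 1]] with P⁻¹ = [[1, −1], [2, −1]], and M = P·diag(1, −3)·P⁻¹.
Then M^5 = P·diag(1, −243)·P⁻¹ = [[−1, −243], [−2, −243]] · [[1, −1], [2, −1]] = [[−487, 244], [−488, 245]].

−487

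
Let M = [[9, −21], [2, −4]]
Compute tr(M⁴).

tr M = 5 and det M = 6, so the characteristic polynomial is λ² − (5)λ + (6) with roots 3 and 2.
Eigenvectors give P = [[7, 3], [2, 1]] with P⁻¹ = [[1, −3], [−2, 7]], and M = P·diag(3, 2)·P⁻¹.
Then M⁴ = P·diag(81, 16)·P⁻¹ = [[567, 48], [162, 16]] · [[1, −3], [−2, 7]] = [[471, −1365], [130, −374]].

97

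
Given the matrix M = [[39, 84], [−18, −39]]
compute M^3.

[[351, 756], [−162, −351]]

tr M = 0 and det M = −9, so the characteristic polynomial is λ² − (0)λ + (−9) with roots −3 and 3.
Eigenvectors give P = [[2, 7], [−1, −3]] with P⁻¹ = [[−3, −7], [1, 2]], and M = P·diag(−3, 3)·P⁻¹.
Then M^3 = P·diag(−27, 27)·P⁻¹ = [[−54, 189], [27, −81]] · [[−3, −7], [1, 2]] = [[351, 756], [−162, −351]].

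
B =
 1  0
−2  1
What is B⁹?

B = I + N where N = [[0, 0], [−2, 0]] is strictly lower-triangular, so N² = 0.
(I + N)⁹ = I + 9·N = [[1, 0], [−18, 1]].

[[1, 0], [−18, 1]]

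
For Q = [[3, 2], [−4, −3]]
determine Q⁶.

Q² = I (check: tr Q = 0 and det Q = −1), so Q⁶ = I since 6 is even.

[[1, 0], [0, 1]]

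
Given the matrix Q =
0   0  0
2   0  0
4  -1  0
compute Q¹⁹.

[[0, 0, 0], [0, 0, 0], [0, 0, 0]]

Q is strictly triangular, hence nilpotent: Q³ = 0, so Q¹⁹ = 0.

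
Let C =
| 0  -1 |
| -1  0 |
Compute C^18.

C² = I (check: tr C = 0 and det C = -1), so C^18 = I since 18 is even.

[[1, 0], [0, 1]]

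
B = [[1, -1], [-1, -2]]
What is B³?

[[1, -4], [-4, -11]]

B² = [[2, 1], [1, 5]]
B³ = [[1, -4], [-4, -11]]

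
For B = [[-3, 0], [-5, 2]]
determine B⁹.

[[-19683, 0], [-20195, 512]]

tr B = -1 and det B = -6, so the characteristic polynomial is λ² − (-1)λ + (-6) with roots 2 and -3.
Eigenvectors give P = [[0, -1], [1, -1]] with P⁻¹ = [[-1, 1], [-1, 0]], and B = P·diag(2, -3)·P⁻¹.
Then B⁹ = P·diag(512, -19683)·P⁻¹ = [[0, 19683], [512, 19683]] · [[-1, 1], [-1, 0]] = [[-19683, 0], [-20195, 512]].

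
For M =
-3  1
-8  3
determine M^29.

[[-3, 1], [-8, 3]]

M² = I (check: tr M = 0 and det M = -1), so M^29 = M since 29 is odd.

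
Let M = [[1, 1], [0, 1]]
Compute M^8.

M = I + N where N = [[0, 1], [0, 0]] is strictly upper-triangular, so N^2 = 0.
(I + N)^8 = I + 8·N = [[1, 8], [0, 1]].

[[1, 8], [0, 1]]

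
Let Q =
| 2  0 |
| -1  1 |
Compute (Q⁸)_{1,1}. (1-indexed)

256

tr Q = 3 and det Q = 2, so the characteristic polynomial is λ² − (3)λ + (2) with roots 2 and 1.
Eigenvectors give P = [[1, 0], [-1, 1]] with P⁻¹ = [[1, 0], [1, 1]], and Q = P·diag(2, 1)·P⁻¹.
Then Q⁸ = P·diag(256, 1)·P⁻¹ = [[256, 0], [-256, 1]] · [[1, 0], [1, 1]] = [[256, 0], [-255, 1]].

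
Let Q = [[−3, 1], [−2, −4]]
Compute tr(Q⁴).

49

Q² = [[7, −7], [14, 14]]
Q³ = [[−7, 35], [−70, −42]]
Q⁴ = [[−49, −147], [294, 98]]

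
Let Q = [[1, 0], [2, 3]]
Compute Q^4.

Q^2 = [[1, 0], [8, 9]]
Q^3 = [[1, 0], [26, 27]]
Q^4 = [[1, 0], [80, 81]]

[[1, 0], [80, 81]]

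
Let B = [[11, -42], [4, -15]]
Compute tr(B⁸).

6562

tr B = -4 and det B = 3, so the characteristic polynomial is λ² − (-4)λ + (3) with roots -1 and -3.
Eigenvectors give P = [[-7, 3], [-2, 1]] with P⁻¹ = [[-1, 3], [-2, 7]], and B = P·diag(-1, -3)·P⁻¹.
Then B⁸ = P·diag(1, 6561)·P⁻¹ = [[-7, 19683], [-2, 6561]] · [[-1, 3], [-2, 7]] = [[-39359, 137760], [-13120, 45921]].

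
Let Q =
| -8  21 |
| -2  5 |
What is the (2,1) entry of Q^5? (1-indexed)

tr Q = -3 and det Q = 2, so the characteristic polynomial is λ² − (-3)λ + (2) with roots -2 and -1.
Eigenvectors give P = [[7, -3], [2, -1]] with P⁻¹ = [[1, -3], [2, -7]], and Q = P·diag(-2, -1)·P⁻¹.
Then Q^5 = P·diag(-32, -1)·P⁻¹ = [[-224, 3], [-64, 1]] · [[1, -3], [2, -7]] = [[-218, 651], [-62, 185]].

-62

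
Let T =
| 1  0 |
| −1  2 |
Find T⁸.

[[1, 0], [−255, 256]]

tr T = 3 and det T = 2, so the characteristic polynomial is λ² − (3)λ + (2) with roots 1 and 2.
Eigenvectors give P = [[1, 0], [1, 1]] with P⁻¹ = [[1, 0], [−1, 1]], and T = P·diag(1, 2)·P⁻¹.
Then T⁸ = P·diag(1, 256)·P⁻¹ = [[1, 0], [1, 256]] · [[1, 0], [−1, 1]] = [[1, 0], [−255, 256]].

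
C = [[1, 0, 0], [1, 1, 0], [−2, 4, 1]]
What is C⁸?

[[1, 0, 0], [8, 1, 0], [96, 32, 1]]

C = I + N where N = [[0, 0, 0], [1, 0, 0], [−2, 4, 0]] is strictly lower-triangular, so N³ = 0.
(I + N)⁸ = I + 8·N + 28·N² = [[1, 0, 0], [8, 1, 0], [96, 32, 1]].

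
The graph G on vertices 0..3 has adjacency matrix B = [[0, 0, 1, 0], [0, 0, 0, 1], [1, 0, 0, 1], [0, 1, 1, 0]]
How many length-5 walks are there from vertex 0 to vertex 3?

0

The number of length-5 walks from vertex 0 to vertex 3 is entry (0,3) of B^5, where B is the adjacency matrix.
B^2 = [[1, 0, 0, 1], [0, 1, 1, 0], [0, 1, 2, 0], [1, 0, 0, 2]]
B^3 = [[0, 1, 2, 0], [1, 0, 0, 2], [2, 0, 0, 3], [0, 2, 3, 0]]
B^4 = [[2, 0, 0, 3], [0, 2, 3, 0], [0, 3, 5, 0], [3, 0, 0, 5]]
B^5 = [[0, 3, 5, 0], [3, 0, 0, 5], [5, 0, 0, 8], [0, 5, 8, 0]]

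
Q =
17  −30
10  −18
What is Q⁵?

tr Q = −1 and det Q = −6, so the characteristic polynomial is λ² − (−1)λ + (−6) with roots −3 and 2.
Eigenvectors give P = [[−3, 2], [−2, 1]] with P⁻¹ = [[1, −2], [2, −3]], and Q = P·diag(−3, 2)·P⁻¹.
Then Q⁵ = P·diag(−243, 32)·P⁻¹ = [[729, 64], [486, 32]] · [[1, −2], [2, −3]] = [[857, −1650], [550, −1068]].

[[857, −1650], [550, −1068]]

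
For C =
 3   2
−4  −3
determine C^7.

[[3, 2], [−4, −3]]

C² = I (check: tr C = 0 and det C = −1), so C^7 = C since 7 is odd.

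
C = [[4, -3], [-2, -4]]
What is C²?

[[22, 0], [0, 22]]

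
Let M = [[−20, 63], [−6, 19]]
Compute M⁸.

tr M = −1 and det M = −2, so the characteristic polynomial is λ² − (−1)λ + (−2) with roots −2 and 1.
Eigenvectors give P = [[−7, 3], [−2, 1]] with P⁻¹ = [[−1, 3], [−2, 7]], and M = P·diag(−2, 1)·P⁻¹.
Then M⁸ = P·diag(256, 1)·P⁻¹ = [[−1792, 3], [−512, 1]] · [[−1, 3], [−2, 7]] = [[1786, −5355], [510, −1529]].

[[1786, −5355], [510, −1529]]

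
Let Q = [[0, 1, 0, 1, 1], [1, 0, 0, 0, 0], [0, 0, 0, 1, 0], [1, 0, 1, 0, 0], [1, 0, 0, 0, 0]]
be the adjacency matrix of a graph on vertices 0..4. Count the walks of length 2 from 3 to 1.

The number of length-2 walks from vertex 3 to vertex 1 is entry (3,1) of Q^2, where Q is the adjacency matrix.
Q^2 = [[3, 0, 1, 0, 0], [0, 1, 0, 1, 1], [1, 0, 1, 0, 0], [0, 1, 0, 2, 1], [0, 1, 0, 1, 1]]

1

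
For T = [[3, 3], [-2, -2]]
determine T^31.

T² = T (a projection; rank 1, trace 1), so T^31 = T.

[[3, 3], [-2, -2]]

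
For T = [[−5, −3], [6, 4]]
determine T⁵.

[[−65, −33], [66, 34]]

tr T = −1 and det T = −2, so the characteristic polynomial is λ² − (−1)λ + (−2) with roots 1 and −2.
Eigenvectors give P = [[−1, −1], [2, 1]] with P⁻¹ = [[1, 1], [−2, −1]], and T = P·diag(1, −2)·P⁻¹.
Then T⁵ = P·diag(1, −32)·P⁻¹ = [[−1, 32], [2, −32]] · [[1, 1], [−2, −1]] = [[−65, −33], [66, 34]].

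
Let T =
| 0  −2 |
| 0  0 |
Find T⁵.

[[0, 0], [0, 0]]

T is strictly triangular, hence nilpotent: T² = 0, so T⁵ = 0.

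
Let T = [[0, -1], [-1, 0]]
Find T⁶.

T² = I (check: tr T = 0 and det T = -1), so T⁶ = I since 6 is even.

[[1, 0], [0, 1]]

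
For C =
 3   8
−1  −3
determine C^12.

[[1, 0], [0, 1]]

C² = I (check: tr C = 0 and det C = −1), so C^12 = I since 12 is even.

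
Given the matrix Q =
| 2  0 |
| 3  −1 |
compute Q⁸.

[[256, 0], [255, 1]]

tr Q = 1 and det Q = −2, so the characteristic polynomial is λ² − (1)λ + (−2) with roots 2 and −1.
Eigenvectors give P = [[1, 0], [1, 1]] with P⁻¹ = [[1, 0], [−1, 1]], and Q = P·diag(2, −1)·P⁻¹.
Then Q⁸ = P·diag(256, 1)·P⁻¹ = [[256, 0], [256, 1]] · [[1, 0], [−1, 1]] = [[256, 0], [255, 1]].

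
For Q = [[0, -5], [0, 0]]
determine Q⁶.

Q is strictly triangular, hence nilpotent: Q² = 0, so Q⁶ = 0.

[[0, 0], [0, 0]]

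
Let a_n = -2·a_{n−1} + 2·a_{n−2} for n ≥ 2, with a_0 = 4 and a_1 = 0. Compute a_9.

-7168

With companion matrix A = [[-2, 2], [1, 0]], [a_n, a_{n−1}]ᵀ = A·[a_{n−1}, a_{n−2}]ᵀ, so [a_9, a_8]ᵀ = A⁸·[a_1, a_0]ᵀ.
A⁸ = [[2448, -1792], [-896, 656]], giving [a_9, a_8]ᵀ = [[-7168], [2624]].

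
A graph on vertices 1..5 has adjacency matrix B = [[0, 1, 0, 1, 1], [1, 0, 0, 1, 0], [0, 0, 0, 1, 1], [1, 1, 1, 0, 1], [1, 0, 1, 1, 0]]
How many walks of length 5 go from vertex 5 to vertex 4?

58

The number of length-5 walks from vertex 5 to vertex 4 is entry (5,4) of B⁵, where B is the adjacency matrix.
B² = [[3, 1, 2, 2, 1], [1, 2, 1, 1, 2], [2, 1, 2, 1, 1], [2, 1, 1, 4, 2], [1, 2, 1, 2, 3]]
B³ = [[4, 5, 3, 7, 7], [5, 2, 3, 6, 3], [3, 3, 2, 6, 5], [7, 6, 6, 6, 7], [7, 3, 5, 7, 4]]
B⁴ = [[19, 11, 14, 19, 14], [11, 11, 9, 13, 14], [14, 9, 11, 13, 11], [19, 13, 13, 26, 19], [14, 14, 11, 19, 19]]
B⁵ = [[44, 38, 33, 58, 52], [38, 24, 27, 45, 33], [33, 27, 24, 45, 38], [58, 45, 45, 64, 58], [52, 33, 38, 58, 44]]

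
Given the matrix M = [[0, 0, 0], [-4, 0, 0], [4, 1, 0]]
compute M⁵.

M is strictly triangular, hence nilpotent: M³ = 0, so M⁵ = 0.

[[0, 0, 0], [0, 0, 0], [0, 0, 0]]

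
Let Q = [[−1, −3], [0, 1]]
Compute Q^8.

[[1, 0], [0, 1]]

Q² = I (check: tr Q = 0 and det Q = −1), so Q^8 = I since 8 is even.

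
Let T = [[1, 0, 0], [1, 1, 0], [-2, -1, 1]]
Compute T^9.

T = I + N where N = [[0, 0, 0], [1, 0, 0], [-2, -1, 0]] is strictly lower-triangular, so N^3 = 0.
(I + N)^9 = I + 9·N + 36·N^2 = [[1, 0, 0], [9, 1, 0], [-54, -9, 1]].

[[1, 0, 0], [9, 1, 0], [-54, -9, 1]]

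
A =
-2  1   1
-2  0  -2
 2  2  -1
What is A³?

A² = [[4, 0, -5], [0, -6, 0], [-10, 0, -1]]
A³ = [[-18, -6, 9], [12, 0, 12], [18, -12, -9]]

[[-18, -6, 9], [12, 0, 12], [18, -12, -9]]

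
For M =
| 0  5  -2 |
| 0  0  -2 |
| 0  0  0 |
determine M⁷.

M is strictly triangular, hence nilpotent: M³ = 0, so M⁷ = 0.

[[0, 0, 0], [0, 0, 0], [0, 0, 0]]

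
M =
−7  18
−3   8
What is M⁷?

[[−259, 774], [−129, 386]]

tr M = 1 and det M = −2, so the characteristic polynomial is λ² − (1)λ + (−2) with roots 2 and −1.
Eigenvectors give P = [[−2, −3], [−1, −1]] with P⁻¹ = [[1, −3], [−1, 2]], and M = P·diag(2, −1)·P⁻¹.
Then M⁷ = P·diag(128, −1)·P⁻¹ = [[−256, 3], [−128, 1]] · [[1, −3], [−1, 2]] = [[−259, 774], [−129, 386]].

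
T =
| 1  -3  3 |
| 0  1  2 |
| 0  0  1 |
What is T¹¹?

[[1, -33, -297], [0, 1, 22], [0, 0, 1]]

T = I + N where N = [[0, -3, 3], [0, 0, 2], [0, 0, 0]] is strictly upper-triangular, so N³ = 0.
(I + N)¹¹ = I + 11·N + 55·N² = [[1, -33, -297], [0, 1, 22], [0, 0, 1]].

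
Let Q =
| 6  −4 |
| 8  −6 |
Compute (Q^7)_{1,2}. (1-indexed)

−256

tr Q = 0 and det Q = −4, so the characteristic polynomial is λ² − (0)λ + (−4) with roots −2 and 2.
Eigenvectors give P = [[−1, 1], [−2, 1]] with P⁻¹ = [[1, −1], [2, −1]], and Q = P·diag(−2, 2)·P⁻¹.
Then Q^7 = P·diag(−128, 128)·P⁻¹ = [[128, 128], [256, 128]] · [[1, −1], [2, −1]] = [[384, −256], [512, −384]].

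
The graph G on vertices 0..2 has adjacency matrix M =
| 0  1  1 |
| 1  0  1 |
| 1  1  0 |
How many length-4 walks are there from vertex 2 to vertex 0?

The number of length-4 walks from vertex 2 to vertex 0 is entry (2,0) of M^4, where M is the adjacency matrix.
M^2 = [[2, 1, 1], [1, 2, 1], [1, 1, 2]]
M^3 = [[2, 3, 3], [3, 2, 3], [3, 3, 2]]
M^4 = [[6, 5, 5], [5, 6, 5], [5, 5, 6]]

5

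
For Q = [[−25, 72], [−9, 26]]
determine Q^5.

tr Q = 1 and det Q = −2, so the characteristic polynomial is λ² − (1)λ + (−2) with roots −1 and 2.
Eigenvectors give P = [[−3, −8], [−1, −3]] with P⁻¹ = [[−3, 8], [1, −3]], and Q = P·diag(−1, 2)·P⁻¹.
Then Q^5 = P·diag(−1, 32)·P⁻¹ = [[3, −256], [1, −96]] · [[−3, 8], [1, −3]] = [[−265, 792], [−99, 296]].

[[−265, 792], [−99, 296]]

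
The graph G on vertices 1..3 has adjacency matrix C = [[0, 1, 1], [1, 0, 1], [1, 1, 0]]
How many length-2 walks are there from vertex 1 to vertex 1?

The number of length-2 walks from vertex 1 to vertex 1 is entry (1,1) of C^2, where C is the adjacency matrix.
C^2 = [[2, 1, 1], [1, 2, 1], [1, 1, 2]]

2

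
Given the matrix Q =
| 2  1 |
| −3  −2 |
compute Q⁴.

[[1, 0], [0, 1]]

Q² = I (check: tr Q = 0 and det Q = −1), so Q⁴ = I since 4 is even.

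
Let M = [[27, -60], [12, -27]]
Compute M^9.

tr M = 0 and det M = -9, so the characteristic polynomial is λ² − (0)λ + (-9) with roots -3 and 3.
Eigenvectors give P = [[2, -5], [1, -2]] with P⁻¹ = [[-2, 5], [-1, 2]], and M = P·diag(-3, 3)·P⁻¹.
Then M^9 = P·diag(-19683, 19683)·P⁻¹ = [[-39366, -98415], [-19683, -39366]] · [[-2, 5], [-1, 2]] = [[177147, -393660], [78732, -177147]].

[[177147, -393660], [78732, -177147]]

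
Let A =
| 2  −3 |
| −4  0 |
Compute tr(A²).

28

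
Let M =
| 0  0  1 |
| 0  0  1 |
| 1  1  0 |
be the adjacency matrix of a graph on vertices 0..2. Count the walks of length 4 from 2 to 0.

The number of length-4 walks from vertex 2 to vertex 0 is entry (2,0) of M^4, where M is the adjacency matrix.
M^2 = [[1, 1, 0], [1, 1, 0], [0, 0, 2]]
M^3 = [[0, 0, 2], [0, 0, 2], [2, 2, 0]]
M^4 = [[2, 2, 0], [2, 2, 0], [0, 0, 4]]

0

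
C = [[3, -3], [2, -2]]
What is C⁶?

[[3, -3], [2, -2]]

C² = C (a projection; rank 1, trace 1), so C⁶ = C.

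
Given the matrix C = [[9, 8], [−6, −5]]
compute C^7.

tr C = 4 and det C = 3, so the characteristic polynomial is λ² − (4)λ + (3) with roots 3 and 1.
Eigenvectors give P = [[4, −1], [−3, 1]] with P⁻¹ = [[1, 1], [3, 4]], and C = P·diag(3, 1)·P⁻¹.
Then C^7 = P·diag(2187, 1)·P⁻¹ = [[8748, −1], [−6561, 1]] · [[1, 1], [3, 4]] = [[8745, 8744], [−6558, −6557]].

[[8745, 8744], [−6558, −6557]]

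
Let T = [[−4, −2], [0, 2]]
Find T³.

T² = [[16, 4], [0, 4]]
T³ = [[−64, −24], [0, 8]]

[[−64, −24], [0, 8]]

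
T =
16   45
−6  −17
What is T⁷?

[[646, 1935], [−258, −773]]

tr T = −1 and det T = −2, so the characteristic polynomial is λ² − (−1)λ + (−2) with roots −2 and 1.
Eigenvectors give P = [[−5, −3], [2, 1]] with P⁻¹ = [[1, 3], [−2, −5]], and T = P·diag(−2, 1)·P⁻¹.
Then T⁷ = P·diag(−128, 1)·P⁻¹ = [[640, −3], [−256, 1]] · [[1, 3], [−2, −5]] = [[646, 1935], [−258, −773]].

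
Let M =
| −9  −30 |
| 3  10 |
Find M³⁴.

[[−9, −30], [3, 10]]

M² = M (a projection; rank 1, trace 1), so M³⁴ = M.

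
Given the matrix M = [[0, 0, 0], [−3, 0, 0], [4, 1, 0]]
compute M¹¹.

[[0, 0, 0], [0, 0, 0], [0, 0, 0]]

M is strictly triangular, hence nilpotent: M³ = 0, so M¹¹ = 0.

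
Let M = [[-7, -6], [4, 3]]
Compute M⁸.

[[19681, 19680], [-13120, -13119]]

tr M = -4 and det M = 3, so the characteristic polynomial is λ² − (-4)λ + (3) with roots -3 and -1.
Eigenvectors give P = [[3, 1], [-2, -1]] with P⁻¹ = [[1, 1], [-2, -3]], and M = P·diag(-3, -1)·P⁻¹.
Then M⁸ = P·diag(6561, 1)·P⁻¹ = [[19683, 1], [-13122, -1]] · [[1, 1], [-2, -3]] = [[19681, 19680], [-13120, -13119]].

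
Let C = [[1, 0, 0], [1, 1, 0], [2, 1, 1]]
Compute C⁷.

[[1, 0, 0], [7, 1, 0], [35, 7, 1]]

C = I + N where N = [[0, 0, 0], [1, 0, 0], [2, 1, 0]] is strictly lower-triangular, so N³ = 0.
(I + N)⁷ = I + 7·N + 21·N² = [[1, 0, 0], [7, 1, 0], [35, 7, 1]].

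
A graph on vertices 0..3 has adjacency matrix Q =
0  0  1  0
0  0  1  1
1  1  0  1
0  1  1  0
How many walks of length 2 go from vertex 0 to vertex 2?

0

The number of length-2 walks from vertex 0 to vertex 2 is entry (0,2) of Q^2, where Q is the adjacency matrix.
Q^2 = [[1, 1, 0, 1], [1, 2, 1, 1], [0, 1, 3, 1], [1, 1, 1, 2]]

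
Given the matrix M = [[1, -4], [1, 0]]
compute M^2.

[[-3, -4], [1, -4]]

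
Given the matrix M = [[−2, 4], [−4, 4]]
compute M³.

[[−8, −16], [16, −32]]

M² = [[−12, 8], [−8, 0]]
M³ = [[−8, −16], [16, −32]]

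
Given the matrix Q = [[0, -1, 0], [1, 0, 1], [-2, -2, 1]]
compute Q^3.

[[2, 3, -1], [-5, 0, -2], [2, 6, -1]]

Q^2 = [[-1, 0, -1], [-2, -3, 1], [-4, 0, -1]]
Q^3 = [[2, 3, -1], [-5, 0, -2], [2, 6, -1]]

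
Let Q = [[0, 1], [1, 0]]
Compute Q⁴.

[[1, 0], [0, 1]]

Q² = I (check: tr Q = 0 and det Q = -1), so Q⁴ = I since 4 is even.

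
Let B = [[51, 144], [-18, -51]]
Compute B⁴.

tr B = 0 and det B = -9, so the characteristic polynomial is λ² − (0)λ + (-9) with roots 3 and -3.
Eigenvectors give P = [[-3, -8], [1, 3]] with P⁻¹ = [[-3, -8], [1, 3]], and B = P·diag(3, -3)·P⁻¹.
Then B⁴ = P·diag(81, 81)·P⁻¹ = [[-243, -648], [81, 243]] · [[-3, -8], [1, 3]] = [[81, 0], [0, 81]].

[[81, 0], [0, 81]]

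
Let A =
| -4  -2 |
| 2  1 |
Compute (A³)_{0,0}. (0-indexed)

A² = [[12, 6], [-6, -3]]
A³ = [[-36, -18], [18, 9]]

-36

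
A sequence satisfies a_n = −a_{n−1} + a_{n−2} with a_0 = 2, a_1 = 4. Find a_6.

With companion matrix Q = [[−1, 1], [1, 0]], [a_n, a_{n−1}]ᵀ = Q·[a_{n−1}, a_{n−2}]ᵀ, so [a_6, a_5]ᵀ = Q^5·[a_1, a_0]ᵀ.
Q^5 = [[−8, 5], [5, −3]], giving [a_6, a_5]ᵀ = [[−22], [14]].

−22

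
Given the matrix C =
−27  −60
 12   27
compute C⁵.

[[−2187, −4860], [972, 2187]]

tr C = 0 and det C = −9, so the characteristic polynomial is λ² − (0)λ + (−9) with roots 3 and −3.
Eigenvectors give P = [[−2, 5], [1, −2]] with P⁻¹ = [[2, 5], [1, 2]], and C = P·diag(3, −3)·P⁻¹.
Then C⁵ = P·diag(243, −243)·P⁻¹ = [[−486, −1215], [243, 486]] · [[2, 5], [1, 2]] = [[−2187, −4860], [972, 2187]].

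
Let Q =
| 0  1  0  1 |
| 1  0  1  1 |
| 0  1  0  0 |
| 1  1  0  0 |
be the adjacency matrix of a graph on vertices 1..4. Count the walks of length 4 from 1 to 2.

6

The number of length-4 walks from vertex 1 to vertex 2 is entry (1,2) of Q⁴, where Q is the adjacency matrix.
Q² = [[2, 1, 1, 1], [1, 3, 0, 1], [1, 0, 1, 1], [1, 1, 1, 2]]
Q³ = [[2, 4, 1, 3], [4, 2, 3, 4], [1, 3, 0, 1], [3, 4, 1, 2]]
Q⁴ = [[7, 6, 4, 6], [6, 11, 2, 6], [4, 2, 3, 4], [6, 6, 4, 7]]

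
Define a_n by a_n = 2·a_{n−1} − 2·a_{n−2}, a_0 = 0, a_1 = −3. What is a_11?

With companion matrix A = [[2, −2], [1, 0]], [a_n, a_{n−1}]ᵀ = A·[a_{n−1}, a_{n−2}]ᵀ, so [a_11, a_10]ᵀ = A^10·[a_1, a_0]ᵀ.
A^10 = [[32, −64], [32, −32]], giving [a_11, a_10]ᵀ = [[−96], [−96]].

−96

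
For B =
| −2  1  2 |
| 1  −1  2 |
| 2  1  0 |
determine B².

[[9, −1, −2], [1, 4, 0], [−3, 1, 6]]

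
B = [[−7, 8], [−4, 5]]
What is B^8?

tr B = −2 and det B = −3, so the characteristic polynomial is λ² − (−2)λ + (−3) with roots −3 and 1.
Eigenvectors give P = [[2, −1], [1, −1]] with P⁻¹ = [[1, −1], [1, −2]], and B = P·diag(−3, 1)·P⁻¹.
Then B^8 = P·diag(6561, 1)·P⁻¹ = [[13122, −1], [6561, −1]] · [[1, −1], [1, −2]] = [[13121, −13120], [6560, −6559]].

[[13121, −13120], [6560, −6559]]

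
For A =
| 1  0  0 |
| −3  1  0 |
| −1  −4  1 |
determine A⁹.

A = I + N where N = [[0, 0, 0], [−3, 0, 0], [−1, −4, 0]] is strictly lower-triangular, so N³ = 0.
(I + N)⁹ = I + 9·N + 36·N² = [[1, 0, 0], [−27, 1, 0], [423, −36, 1]].

[[1, 0, 0], [−27, 1, 0], [423, −36, 1]]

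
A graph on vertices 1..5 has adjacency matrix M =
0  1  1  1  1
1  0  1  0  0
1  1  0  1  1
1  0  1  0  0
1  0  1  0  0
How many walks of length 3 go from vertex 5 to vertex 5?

2

The number of length-3 walks from vertex 5 to vertex 5 is entry (5,5) of M^3, where M is the adjacency matrix.
M^2 = [[4, 1, 3, 1, 1], [1, 2, 1, 2, 2], [3, 1, 4, 1, 1], [1, 2, 1, 2, 2], [1, 2, 1, 2, 2]]
M^3 = [[6, 7, 7, 7, 7], [7, 2, 7, 2, 2], [7, 7, 6, 7, 7], [7, 2, 7, 2, 2], [7, 2, 7, 2, 2]]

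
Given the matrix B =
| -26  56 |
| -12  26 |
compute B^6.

tr B = 0 and det B = -4, so the characteristic polynomial is λ² − (0)λ + (-4) with roots -2 and 2.
Eigenvectors give P = [[7, 2], [3, 1]] with P⁻¹ = [[1, -2], [-3, 7]], and B = P·diag(-2, 2)·P⁻¹.
Then B^6 = P·diag(64, 64)·P⁻¹ = [[448, 128], [192, 64]] · [[1, -2], [-3, 7]] = [[64, 0], [0, 64]].

[[64, 0], [0, 64]]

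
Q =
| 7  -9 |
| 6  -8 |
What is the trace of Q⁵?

tr Q = -1 and det Q = -2, so the characteristic polynomial is λ² − (-1)λ + (-2) with roots 1 and -2.
Eigenvectors give P = [[3, -1], [2, -1]] with P⁻¹ = [[1, -1], [2, -3]], and Q = P·diag(1, -2)·P⁻¹.
Then Q⁵ = P·diag(1, -32)·P⁻¹ = [[3, 32], [2, 32]] · [[1, -1], [2, -3]] = [[67, -99], [66, -98]].

-31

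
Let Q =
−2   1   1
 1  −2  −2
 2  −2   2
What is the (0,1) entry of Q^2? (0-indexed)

−6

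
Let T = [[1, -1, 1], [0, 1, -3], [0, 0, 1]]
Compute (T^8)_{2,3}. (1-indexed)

T = I + N where N = [[0, -1, 1], [0, 0, -3], [0, 0, 0]] is strictly upper-triangular, so N^3 = 0.
(I + N)^8 = I + 8·N + 28·N^2 = [[1, -8, 92], [0, 1, -24], [0, 0, 1]].

-24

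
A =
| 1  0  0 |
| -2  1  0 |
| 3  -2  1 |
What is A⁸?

[[1, 0, 0], [-16, 1, 0], [136, -16, 1]]

A = I + N where N = [[0, 0, 0], [-2, 0, 0], [3, -2, 0]] is strictly lower-triangular, so N³ = 0.
(I + N)⁸ = I + 8·N + 28·N² = [[1, 0, 0], [-16, 1, 0], [136, -16, 1]].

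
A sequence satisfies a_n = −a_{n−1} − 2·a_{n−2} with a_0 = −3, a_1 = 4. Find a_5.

14

With companion matrix M = [[−1, −2], [1, 0]], [a_n, a_{n−1}]ᵀ = M·[a_{n−1}, a_{n−2}]ᵀ, so [a_5, a_4]ᵀ = M⁴·[a_1, a_0]ᵀ.
M⁴ = [[−1, −6], [3, 2]], giving [a_5, a_4]ᵀ = [[14], [6]].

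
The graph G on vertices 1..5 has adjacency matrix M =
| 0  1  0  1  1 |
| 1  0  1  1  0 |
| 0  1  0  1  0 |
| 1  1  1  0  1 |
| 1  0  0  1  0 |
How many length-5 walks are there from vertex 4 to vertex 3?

45

The number of length-5 walks from vertex 4 to vertex 3 is entry (4,3) of M^5, where M is the adjacency matrix.
M^2 = [[3, 1, 2, 2, 1], [1, 3, 1, 2, 2], [2, 1, 2, 1, 1], [2, 2, 1, 4, 1], [1, 2, 1, 1, 2]]
M^3 = [[4, 7, 3, 7, 5], [7, 4, 5, 7, 3], [3, 5, 2, 6, 3], [7, 7, 6, 6, 6], [5, 3, 3, 6, 2]]
M^4 = [[19, 14, 14, 19, 11], [14, 19, 11, 19, 14], [14, 11, 11, 13, 9], [19, 19, 13, 26, 13], [11, 14, 9, 13, 11]]
M^5 = [[44, 52, 33, 58, 38], [52, 44, 38, 58, 33], [33, 38, 24, 45, 27], [58, 58, 45, 64, 45], [38, 33, 27, 45, 24]]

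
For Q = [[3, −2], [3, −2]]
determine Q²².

Q² = Q (a projection; rank 1, trace 1), so Q²² = Q.

[[3, −2], [3, −2]]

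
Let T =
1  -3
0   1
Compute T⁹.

T = I + N where N = [[0, -3], [0, 0]] is strictly upper-triangular, so N² = 0.
(I + N)⁹ = I + 9·N = [[1, -27], [0, 1]].

[[1, -27], [0, 1]]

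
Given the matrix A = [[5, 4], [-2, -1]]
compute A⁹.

[[39365, 39364], [-19682, -19681]]

tr A = 4 and det A = 3, so the characteristic polynomial is λ² − (4)λ + (3) with roots 1 and 3.
Eigenvectors give P = [[1, -2], [-1, 1]] with P⁻¹ = [[-1, -2], [-1, -1]], and A = P·diag(1, 3)·P⁻¹.
Then A⁹ = P·diag(1, 19683)·P⁻¹ = [[1, -39366], [-1, 19683]] · [[-1, -2], [-1, -1]] = [[39365, 39364], [-19682, -19681]].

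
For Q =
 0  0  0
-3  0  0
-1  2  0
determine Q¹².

[[0, 0, 0], [0, 0, 0], [0, 0, 0]]

Q is strictly triangular, hence nilpotent: Q³ = 0, so Q¹² = 0.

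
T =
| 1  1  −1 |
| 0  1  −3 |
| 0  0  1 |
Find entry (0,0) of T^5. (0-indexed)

T = I + N where N = [[0, 1, −1], [0, 0, −3], [0, 0, 0]] is strictly upper-triangular, so N^3 = 0.
(I + N)^5 = I + 5·N + 10·N^2 = [[1, 5, −35], [0, 1, −15], [0, 0, 1]].

1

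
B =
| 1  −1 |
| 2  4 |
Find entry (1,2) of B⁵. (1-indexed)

−211

tr B = 5 and det B = 6, so the characteristic polynomial is λ² − (5)λ + (6) with roots 2 and 3.
Eigenvectors give P = [[−1, −1], [1, 2]] with P⁻¹ = [[−2, −1], [1, 1]], and B = P·diag(2, 3)·P⁻¹.
Then B⁵ = P·diag(32, 243)·P⁻¹ = [[−32, −243], [32, 486]] · [[−2, −1], [1, 1]] = [[−179, −211], [422, 454]].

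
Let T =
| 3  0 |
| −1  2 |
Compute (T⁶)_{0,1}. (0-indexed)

0

tr T = 5 and det T = 6, so the characteristic polynomial is λ² − (5)λ + (6) with roots 3 and 2.
Eigenvectors give P = [[−1, 0], [1, −1]] with P⁻¹ = [[−1, 0], [−1, −1]], and T = P·diag(3, 2)·P⁻¹.
Then T⁶ = P·diag(729, 64)·P⁻¹ = [[−729, 0], [729, −64]] · [[−1, 0], [−1, −1]] = [[729, 0], [−665, 64]].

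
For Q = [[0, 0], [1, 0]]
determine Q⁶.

[[0, 0], [0, 0]]

Q is strictly triangular, hence nilpotent: Q² = 0, so Q⁶ = 0.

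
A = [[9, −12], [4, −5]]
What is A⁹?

[[78729, −118092], [39364, −59045]]

tr A = 4 and det A = 3, so the characteristic polynomial is λ² − (4)λ + (3) with roots 3 and 1.
Eigenvectors give P = [[2, −3], [1, −2]] with P⁻¹ = [[2, −3], [1, −2]], and A = P·diag(3, 1)·P⁻¹.
Then A⁹ = P·diag(19683, 1)·P⁻¹ = [[39366, −3], [19683, −2]] · [[2, −3], [1, −2]] = [[78729, −118092], [39364, −59045]].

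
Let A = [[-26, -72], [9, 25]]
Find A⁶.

tr A = -1 and det A = -2, so the characteristic polynomial is λ² − (-1)λ + (-2) with roots 1 and -2.
Eigenvectors give P = [[-8, -3], [3, 1]] with P⁻¹ = [[1, 3], [-3, -8]], and A = P·diag(1, -2)·P⁻¹.
Then A⁶ = P·diag(1, 64)·P⁻¹ = [[-8, -192], [3, 64]] · [[1, 3], [-3, -8]] = [[568, 1512], [-189, -503]].

[[568, 1512], [-189, -503]]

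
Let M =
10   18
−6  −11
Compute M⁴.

tr M = −1 and det M = −2, so the characteristic polynomial is λ² − (−1)λ + (−2) with roots −2 and 1.
Eigenvectors give P = [[−3, −2], [2, 1]] with P⁻¹ = [[1, 2], [−2, −3]], and M = P·diag(−2, 1)·P⁻¹.
Then M⁴ = P·diag(16, 1)·P⁻¹ = [[−48, −2], [32, 1]] · [[1, 2], [−2, −3]] = [[−44, −90], [30, 61]].

[[−44, −90], [30, 61]]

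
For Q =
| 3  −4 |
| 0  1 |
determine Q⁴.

Q² = [[9, −16], [0, 1]]
Q³ = [[27, −52], [0, 1]]
Q⁴ = [[81, −160], [0, 1]]

[[81, −160], [0, 1]]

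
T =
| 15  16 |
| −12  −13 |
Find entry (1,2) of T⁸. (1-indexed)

tr T = 2 and det T = −3, so the characteristic polynomial is λ² − (2)λ + (−3) with roots −1 and 3.
Eigenvectors give P = [[−1, 4], [1, −3]] with P⁻¹ = [[3, 4], [1, 1]], and T = P·diag(−1, 3)·P⁻¹.
Then T⁸ = P·diag(1, 6561)·P⁻¹ = [[−1, 26244], [1, −19683]] · [[3, 4], [1, 1]] = [[26241, 26240], [−19680, −19679]].

26240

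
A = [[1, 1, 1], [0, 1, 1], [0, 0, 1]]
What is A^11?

[[1, 11, 66], [0, 1, 11], [0, 0, 1]]

A = I + N where N = [[0, 1, 1], [0, 0, 1], [0, 0, 0]] is strictly upper-triangular, so N^3 = 0.
(I + N)^11 = I + 11·N + 55·N^2 = [[1, 11, 66], [0, 1, 11], [0, 0, 1]].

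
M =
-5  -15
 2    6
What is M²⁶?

M² = M (a projection; rank 1, trace 1), so M²⁶ = M.

[[-5, -15], [2, 6]]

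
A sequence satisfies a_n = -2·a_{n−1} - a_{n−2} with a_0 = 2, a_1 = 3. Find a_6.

-28

With companion matrix M = [[-2, -1], [1, 0]], [a_n, a_{n−1}]ᵀ = M·[a_{n−1}, a_{n−2}]ᵀ, so [a_6, a_5]ᵀ = M^5·[a_1, a_0]ᵀ.
M^5 = [[-6, -5], [5, 4]], giving [a_6, a_5]ᵀ = [[-28], [23]].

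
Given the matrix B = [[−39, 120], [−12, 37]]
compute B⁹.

tr B = −2 and det B = −3, so the characteristic polynomial is λ² − (−2)λ + (−3) with roots −3 and 1.
Eigenvectors give P = [[−10, −3], [−3, −1]] with P⁻¹ = [[−1, 3], [3, −10]], and B = P·diag(−3, 1)·P⁻¹.
Then B⁹ = P·diag(−19683, 1)·P⁻¹ = [[196830, −3], [59049, −1]] · [[−1, 3], [3, −10]] = [[−196839, 590520], [−59052, 177157]].

[[−196839, 590520], [−59052, 177157]]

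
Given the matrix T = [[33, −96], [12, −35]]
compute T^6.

[[−5823, 17472], [−2184, 6553]]

tr T = −2 and det T = −3, so the characteristic polynomial is λ² − (−2)λ + (−3) with roots −3 and 1.
Eigenvectors give P = [[−8, 3], [−3, 1]] with P⁻¹ = [[1, −3], [3, −8]], and T = P·diag(−3, 1)·P⁻¹.
Then T^6 = P·diag(729, 1)·P⁻¹ = [[−5832, 3], [−2187, 1]] · [[1, −3], [3, −8]] = [[−5823, 17472], [−2184, 6553]].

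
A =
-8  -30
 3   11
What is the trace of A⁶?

tr A = 3 and det A = 2, so the characteristic polynomial is λ² − (3)λ + (2) with roots 2 and 1.
Eigenvectors give P = [[-3, 10], [1, -3]] with P⁻¹ = [[3, 10], [1, 3]], and A = P·diag(2, 1)·P⁻¹.
Then A⁶ = P·diag(64, 1)·P⁻¹ = [[-192, 10], [64, -3]] · [[3, 10], [1, 3]] = [[-566, -1890], [189, 631]].

65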